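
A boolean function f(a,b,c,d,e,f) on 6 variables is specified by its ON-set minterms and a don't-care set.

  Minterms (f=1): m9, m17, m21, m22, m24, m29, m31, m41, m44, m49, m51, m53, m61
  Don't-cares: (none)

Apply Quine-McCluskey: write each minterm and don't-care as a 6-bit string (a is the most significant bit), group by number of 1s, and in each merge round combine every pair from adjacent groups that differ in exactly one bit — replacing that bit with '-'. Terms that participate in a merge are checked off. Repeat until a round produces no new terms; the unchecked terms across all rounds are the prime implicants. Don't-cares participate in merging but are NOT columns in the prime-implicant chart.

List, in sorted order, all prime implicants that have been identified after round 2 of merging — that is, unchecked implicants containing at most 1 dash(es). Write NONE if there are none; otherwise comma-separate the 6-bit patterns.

Round 0: 001001✓ 010001✓ 010101✓ 010110 011000 011101✓ 011111✓ 101001✓ 101100 110001✓ 110011✓ 110101✓ 111101✓
Round 1: -01001 -10001✓ -10101✓ -11101✓ 01-101✓ 010-01✓ 0111-1 11-101✓ 110-01✓ 1100-1
Round 2: -1-101 -10-01
PIs = {-01001, -1-101, -10-01, 010110, 011000, 0111-1, 101100, 1100-1}

-01001, 010110, 011000, 0111-1, 101100, 1100-1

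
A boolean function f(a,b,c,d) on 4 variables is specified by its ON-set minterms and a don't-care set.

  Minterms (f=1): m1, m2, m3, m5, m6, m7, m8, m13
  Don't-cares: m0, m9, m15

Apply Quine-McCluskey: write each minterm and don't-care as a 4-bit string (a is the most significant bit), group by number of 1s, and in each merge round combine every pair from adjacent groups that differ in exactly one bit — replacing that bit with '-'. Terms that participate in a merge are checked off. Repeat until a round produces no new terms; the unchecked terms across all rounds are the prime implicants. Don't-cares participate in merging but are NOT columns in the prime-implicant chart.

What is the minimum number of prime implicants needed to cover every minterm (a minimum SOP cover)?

[col 0] 0000*, 0001*, 0010*, 0011*, 0101*, 0110*, 0111*, 1000*, 1001*, 1101*, 1111*
[col 1] -000*, -001*, -101*, -111*, 0-01*, 0-10*, 0-11*, 00-0*, 00-1*, 000-*, 001-*, 01-1*, 011-*, 1-01*, 100-*, 11-1*
[col 2] --01, -00-, -1-1, 0--1, 0-1-, 00--
Prime implicants: --01, -00-, -1-1, 0--1, 0-1-, 00--
PI chart (minterm → PIs covering it):
  1 | --01,-00-,0--1,00--
  2 | 0-1-,00--
  3 | 0--1,0-1-,00--
  5 | --01,-1-1,0--1
  6 | 0-1-  (sole → essential)
  7 | -1-1,0--1,0-1-
  8 | -00-  (sole → essential)
  13 | --01,-1-1
Essential prime implicants: -00-, 0-1-
Petrick residual → --01
Minimum SOP uses 3 PIs: c'd + b'c' + a'c

3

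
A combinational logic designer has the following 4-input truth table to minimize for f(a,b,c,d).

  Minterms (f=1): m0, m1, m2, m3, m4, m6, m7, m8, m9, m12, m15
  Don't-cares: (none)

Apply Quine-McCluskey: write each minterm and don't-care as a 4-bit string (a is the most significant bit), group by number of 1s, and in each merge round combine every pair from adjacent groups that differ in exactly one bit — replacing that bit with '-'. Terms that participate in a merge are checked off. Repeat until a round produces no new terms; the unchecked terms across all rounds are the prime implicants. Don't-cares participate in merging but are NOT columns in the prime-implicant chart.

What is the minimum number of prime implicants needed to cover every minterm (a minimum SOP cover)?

4

Round 0: 0000✓ 0001✓ 0010✓ 0011✓ 0100✓ 0110✓ 0111✓ 1000✓ 1001✓ 1100✓ 1111✓
Round 1: -000✓ -001✓ -100✓ -111 0-00✓ 0-10✓ 0-11✓ 00-0✓ 00-1✓ 000-✓ 001-✓ 01-0✓ 011-✓ 1-00✓ 100-✓
Round 2: --00 -00- 0--0 0-1- 00--
PIs = {--00, -00-, -111, 0--0, 0-1-, 00--}
Coverage chart:
  m0: --00,-00-,0--0,00--
  m1: -00-,00--
  m2: 0--0,0-1-,00--
  m3: 0-1-,00--
  m4: --00,0--0
  m6: 0--0,0-1-
  m7: -111,0-1-
  m8: --00,-00-
  m9: -00- ←essential
  m12: --00 ←essential
  m15: -111 ←essential
Essential: --00, -00-, -111
Petrick residual → 0-1-
Min cover (4 terms): c'd' + b'c' + bcd + a'c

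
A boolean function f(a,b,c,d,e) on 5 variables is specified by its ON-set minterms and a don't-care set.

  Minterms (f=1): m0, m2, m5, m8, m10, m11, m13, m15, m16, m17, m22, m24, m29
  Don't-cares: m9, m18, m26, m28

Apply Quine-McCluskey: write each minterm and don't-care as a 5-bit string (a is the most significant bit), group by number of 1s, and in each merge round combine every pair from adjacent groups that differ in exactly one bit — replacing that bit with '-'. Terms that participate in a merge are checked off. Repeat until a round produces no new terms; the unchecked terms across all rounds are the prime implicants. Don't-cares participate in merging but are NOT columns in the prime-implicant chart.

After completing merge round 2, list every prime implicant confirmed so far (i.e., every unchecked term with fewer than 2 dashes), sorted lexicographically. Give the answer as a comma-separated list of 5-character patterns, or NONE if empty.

-1101, 0-101, 10-10, 1000-, 11-00, 1110-

size-2^0 implicants → 00000(✓)  00010(✓)  00101(✓)  01000(✓)  01001(✓)  01010(✓)  01011(✓)  01101(✓)  01111(✓)  10000(✓)  10001(✓)  10010(✓)  10110(✓)  11000(✓)  11010(✓)  11100(✓)  11101(✓)
size-2^1 implicants → -0000(✓)  -0010(✓)  -1000(✓)  -1010(✓)  -1101  0-000(✓)  0-010(✓)  0-101  000-0(✓)  01-01(✓)  01-11(✓)  010-0(✓)  010-1(✓)  0100-(✓)  0101-(✓)  011-1(✓)  1-000(✓)  1-010(✓)  10-10  100-0(✓)  1000-  11-00  110-0(✓)  1110-
size-2^2 implicants → --000(✓)  --010(✓)  -00-0(✓)  -10-0(✓)  0-0-0(✓)  01--1  010--  1-0-0(✓)
size-2^3 implicants → --0-0
Unchecked terms (primes): --0-0, -1101, 0-101, 01--1, 010--, 10-10, 1000-, 11-00, 1110-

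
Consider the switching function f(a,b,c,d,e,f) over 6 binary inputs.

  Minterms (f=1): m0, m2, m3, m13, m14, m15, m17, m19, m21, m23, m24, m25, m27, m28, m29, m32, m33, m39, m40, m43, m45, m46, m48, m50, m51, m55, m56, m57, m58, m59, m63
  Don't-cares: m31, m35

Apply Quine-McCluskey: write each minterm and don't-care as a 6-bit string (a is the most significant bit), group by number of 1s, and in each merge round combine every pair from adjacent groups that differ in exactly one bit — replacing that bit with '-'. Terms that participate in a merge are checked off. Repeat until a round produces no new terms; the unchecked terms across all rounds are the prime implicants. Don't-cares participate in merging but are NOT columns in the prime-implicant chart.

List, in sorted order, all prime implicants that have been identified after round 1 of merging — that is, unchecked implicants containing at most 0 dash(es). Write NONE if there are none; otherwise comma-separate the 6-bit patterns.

NONE

Round 0: 000000✓ 000010✓ 000011✓ 001101✓ 001110✓ 001111✓ 010001✓ 010011✓ 010101✓ 010111✓ 011000✓ 011001✓ 011011✓ 011100✓ 011101✓ 011111✓ 100000✓ 100001✓ 100011✓ 100111✓ 101000✓ 101011✓ 101101✓ 101110✓ 110000✓ 110010✓ 110011✓ 110111✓ 111000✓ 111001✓ 111010✓ 111011✓ 111111✓
Round 1: -00000 -00011✓ -01101 -01110 -10011✓ -10111✓ -11000✓ -11001✓ -11011✓ -11111✓ 0-0011✓ 0-1101✓ 0-1111✓ 0000-0 00001- 0011-1✓ 00111- 01-001✓ 01-011✓ 01-101✓ 01-111✓ 010-01✓ 010-11✓ 0100-1✓ 0101-1✓ 011-00✓ 011-01✓ 011-11✓ 0110-1✓ 01100-✓ 0111-1✓ 01110-✓ 1-0000✓ 1-0011✓ 1-0111✓ 1-1000✓ 1-1011✓ 10-000✓ 10-011✓ 100-11✓ 1000-1 10000- 11-000✓ 11-010✓ 11-011✓ 11-111✓ 110-11✓ 1100-0✓ 11001-✓ 111-11✓ 1110-0✓ 1110-1✓ 11100-✓ 11101-✓
Round 2: --0011 -1-011✓ -1-111✓ -10-11✓ -11-11✓ -110-1 -1100- 0-11-1 01--01✓ 01--11✓ 01-0-1✓ 01-1-1✓ 010--1✓ 011--1✓ 011-0- 1--000 1--011 1-0-11 11--11✓ 11-0-0 11-01- 1110--
Round 3: -1--11 01---1
PIs = {--0011, -00000, -01101, -01110, -1--11, -110-1, -1100-, 0-11-1, 0000-0, 00001-, 00111-, 01---1, 011-0-, 1--000, 1--011, 1-0-11, 1000-1, 10000-, 11-0-0, 11-01-, 1110--}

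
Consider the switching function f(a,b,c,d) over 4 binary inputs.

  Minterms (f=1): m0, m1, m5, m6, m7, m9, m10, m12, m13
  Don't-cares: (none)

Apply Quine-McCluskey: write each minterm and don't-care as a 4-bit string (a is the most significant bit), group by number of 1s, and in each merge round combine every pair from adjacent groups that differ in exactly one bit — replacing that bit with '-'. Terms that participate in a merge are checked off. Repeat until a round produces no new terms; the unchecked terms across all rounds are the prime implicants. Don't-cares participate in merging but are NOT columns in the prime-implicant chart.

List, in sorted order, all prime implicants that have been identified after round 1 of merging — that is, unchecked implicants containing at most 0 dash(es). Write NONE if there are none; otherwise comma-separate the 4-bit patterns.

1010

Round 0: 0000✓ 0001✓ 0101✓ 0110✓ 0111✓ 1001✓ 1010 1100✓ 1101✓
Round 1: -001✓ -101✓ 0-01✓ 000- 01-1 011- 1-01✓ 110-
Round 2: --01
PIs = {--01, 000-, 01-1, 011-, 1010, 110-}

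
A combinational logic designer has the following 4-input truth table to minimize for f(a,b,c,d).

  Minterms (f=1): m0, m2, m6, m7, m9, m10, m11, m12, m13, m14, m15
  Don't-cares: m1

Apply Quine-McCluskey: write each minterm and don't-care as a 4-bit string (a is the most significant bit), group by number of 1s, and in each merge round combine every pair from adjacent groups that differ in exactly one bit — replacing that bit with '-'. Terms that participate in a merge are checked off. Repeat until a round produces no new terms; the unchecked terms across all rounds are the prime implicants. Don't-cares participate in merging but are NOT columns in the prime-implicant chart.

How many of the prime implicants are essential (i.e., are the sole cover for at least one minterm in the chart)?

Round 0: 0000✓ 0001✓ 0010✓ 0110✓ 0111✓ 1001✓ 1010✓ 1011✓ 1100✓ 1101✓ 1110✓ 1111✓
Round 1: -001 -010✓ -110✓ -111✓ 0-10✓ 00-0 000- 011-✓ 1-01✓ 1-10✓ 1-11✓ 10-1✓ 101-✓ 11-0✓ 11-1✓ 110-✓ 111-✓
Round 2: --10 -11- 1--1 1-1- 11--
PIs = {--10, -001, -11-, 00-0, 000-, 1--1, 1-1-, 11--}
Coverage chart:
  m0: 00-0,000-
  m2: --10,00-0
  m6: --10,-11-
  m7: -11- ←essential
  m9: -001,1--1
  m10: --10,1-1-
  m11: 1--1,1-1-
  m12: 11-- ←essential
  m13: 1--1,11--
  m14: --10,-11-,1-1-,11--
  m15: -11-,1--1,1-1-,11--
Essential: -11-, 11--

2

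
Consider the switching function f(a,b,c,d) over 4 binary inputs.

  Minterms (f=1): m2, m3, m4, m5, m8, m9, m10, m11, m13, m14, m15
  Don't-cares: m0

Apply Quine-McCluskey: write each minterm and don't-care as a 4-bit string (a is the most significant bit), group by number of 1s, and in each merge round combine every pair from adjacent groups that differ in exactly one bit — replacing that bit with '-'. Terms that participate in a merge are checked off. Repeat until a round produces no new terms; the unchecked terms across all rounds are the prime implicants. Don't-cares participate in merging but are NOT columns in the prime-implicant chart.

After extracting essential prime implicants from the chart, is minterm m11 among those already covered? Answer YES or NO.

size-2^0 implicants → 0000(✓)  0010(✓)  0011(✓)  0100(✓)  0101(✓)  1000(✓)  1001(✓)  1010(✓)  1011(✓)  1101(✓)  1110(✓)  1111(✓)
size-2^1 implicants → -000(✓)  -010(✓)  -011(✓)  -101  0-00  00-0(✓)  001-(✓)  010-  1-01(✓)  1-10(✓)  1-11(✓)  10-0(✓)  10-1(✓)  100-(✓)  101-(✓)  11-1(✓)  111-(✓)
size-2^2 implicants → -0-0  -01-  1--1  1-1-  10--
Unchecked terms (primes): -0-0, -01-, -101, 0-00, 010-, 1--1, 1-1-, 10--
Minterm coverage:
  m2 ⊆ -0-0,-01-
  m3 ⊆ -01- [E]
  m4 ⊆ 0-00,010-
  m5 ⊆ -101,010-
  m8 ⊆ -0-0,10--
  m9 ⊆ 1--1,10--
  m10 ⊆ -0-0,-01-,1-1-,10--
  m11 ⊆ -01-,1--1,1-1-,10--
  m13 ⊆ -101,1--1
  m14 ⊆ 1-1- [E]
  m15 ⊆ 1--1,1-1-
E = {-01-, 1-1-}

YES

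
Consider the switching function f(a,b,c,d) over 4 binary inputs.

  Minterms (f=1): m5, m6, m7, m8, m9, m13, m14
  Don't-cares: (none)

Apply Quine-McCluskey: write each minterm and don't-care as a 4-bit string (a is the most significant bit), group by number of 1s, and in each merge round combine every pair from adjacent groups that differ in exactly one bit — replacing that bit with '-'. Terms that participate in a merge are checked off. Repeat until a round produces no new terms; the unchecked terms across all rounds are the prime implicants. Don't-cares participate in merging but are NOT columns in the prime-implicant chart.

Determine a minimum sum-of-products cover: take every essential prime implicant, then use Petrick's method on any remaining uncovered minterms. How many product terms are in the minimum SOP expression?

4

[col 0] 0101*, 0110*, 0111*, 1000*, 1001*, 1101*, 1110*
[col 1] -101, -110, 01-1, 011-, 1-01, 100-
Prime implicants: -101, -110, 01-1, 011-, 1-01, 100-
PI chart (minterm → PIs covering it):
  5 | -101,01-1
  6 | -110,011-
  7 | 01-1,011-
  8 | 100-  (sole → essential)
  9 | 1-01,100-
  13 | -101,1-01
  14 | -110  (sole → essential)
Essential prime implicants: -110, 100-
Petrick residual → -101, 01-1
Minimum SOP uses 4 PIs: bc'd + bcd' + a'bd + ab'c'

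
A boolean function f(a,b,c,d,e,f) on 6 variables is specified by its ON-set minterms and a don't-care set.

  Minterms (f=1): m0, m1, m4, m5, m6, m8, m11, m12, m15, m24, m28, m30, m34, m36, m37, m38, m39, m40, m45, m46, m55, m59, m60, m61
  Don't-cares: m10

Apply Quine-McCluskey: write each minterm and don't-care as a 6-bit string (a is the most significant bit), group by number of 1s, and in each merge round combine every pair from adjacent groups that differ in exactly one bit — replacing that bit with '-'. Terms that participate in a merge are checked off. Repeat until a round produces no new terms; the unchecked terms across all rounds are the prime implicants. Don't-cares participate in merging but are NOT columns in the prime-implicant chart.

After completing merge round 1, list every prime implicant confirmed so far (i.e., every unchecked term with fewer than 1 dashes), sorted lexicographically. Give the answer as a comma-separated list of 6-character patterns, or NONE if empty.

Round 0: 000000✓ 000001✓ 000100✓ 000101✓ 000110✓ 001000✓ 001010✓ 001011✓ 001100✓ 001111✓ 011000✓ 011100✓ 011110✓ 100010✓ 100100✓ 100101✓ 100110✓ 100111✓ 101000✓ 101101✓ 101110✓ 110111✓ 111011 111100✓ 111101✓
Round 1: -00100✓ -00101✓ -00110✓ -01000 -11100 0-1000✓ 0-1100✓ 00-000✓ 00-100✓ 000-00✓ 000-01✓ 00000-✓ 0001-0✓ 00010-✓ 001-00✓ 001-11 0010-0 00101- 011-00✓ 0111-0 1-0111 1-1101 10-101 10-110 100-10 1001-0✓ 1001-1✓ 10010-✓ 10011-✓ 11110-
Round 2: -001-0 -0010- 0-1-00 00--00 000-0- 1001--
PIs = {-001-0, -0010-, -01000, -11100, 0-1-00, 00--00, 000-0-, 001-11, 0010-0, 00101-, 0111-0, 1-0111, 1-1101, 10-101, 10-110, 100-10, 1001--, 111011, 11110-}

111011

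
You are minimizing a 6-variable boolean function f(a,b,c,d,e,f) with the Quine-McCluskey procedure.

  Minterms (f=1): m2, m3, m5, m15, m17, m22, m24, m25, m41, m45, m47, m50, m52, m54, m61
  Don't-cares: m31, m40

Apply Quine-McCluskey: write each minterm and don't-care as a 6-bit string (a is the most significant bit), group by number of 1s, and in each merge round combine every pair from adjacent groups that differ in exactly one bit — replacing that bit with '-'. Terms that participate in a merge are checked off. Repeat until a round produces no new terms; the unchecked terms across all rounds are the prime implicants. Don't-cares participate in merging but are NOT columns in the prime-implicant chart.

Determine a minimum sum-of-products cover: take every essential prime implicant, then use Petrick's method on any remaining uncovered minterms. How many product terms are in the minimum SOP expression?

size-2^0 implicants → 000010(✓)  000011(✓)  000101  001111(✓)  010001(✓)  010110(✓)  011000(✓)  011001(✓)  011111(✓)  101000(✓)  101001(✓)  101101(✓)  101111(✓)  110010(✓)  110100(✓)  110110(✓)  111101(✓)
size-2^1 implicants → -01111  -10110  0-1111  00001-  01-001  01100-  1-1101  101-01  10100-  1011-1  110-10  1101-0
Unchecked terms (primes): -01111, -10110, 0-1111, 00001-, 000101, 01-001, 01100-, 1-1101, 101-01, 10100-, 1011-1, 110-10, 1101-0
Minterm coverage:
  m2 ⊆ 00001- [E]
  m3 ⊆ 00001- [E]
  m5 ⊆ 000101 [E]
  m15 ⊆ -01111,0-1111
  m17 ⊆ 01-001 [E]
  m22 ⊆ -10110 [E]
  m24 ⊆ 01100- [E]
  m25 ⊆ 01-001,01100-
  m41 ⊆ 101-01,10100-
  m45 ⊆ 1-1101,101-01,1011-1
  m47 ⊆ -01111,1011-1
  m50 ⊆ 110-10 [E]
  m52 ⊆ 1101-0 [E]
  m54 ⊆ -10110,110-10,1101-0
  m61 ⊆ 1-1101 [E]
E = {-10110, 00001-, 000101, 01-001, 01100-, 1-1101, 110-10, 1101-0}
Petrick residual → -01111, 101-01
Cover = b'cdef + bc'def' + a'b'c'd'e + a'b'c'de'f + a'bd'e'f + a'bcd'e' + acde'f + ab'ce'f + abc'ef' + abc'df'  |cover|=10

10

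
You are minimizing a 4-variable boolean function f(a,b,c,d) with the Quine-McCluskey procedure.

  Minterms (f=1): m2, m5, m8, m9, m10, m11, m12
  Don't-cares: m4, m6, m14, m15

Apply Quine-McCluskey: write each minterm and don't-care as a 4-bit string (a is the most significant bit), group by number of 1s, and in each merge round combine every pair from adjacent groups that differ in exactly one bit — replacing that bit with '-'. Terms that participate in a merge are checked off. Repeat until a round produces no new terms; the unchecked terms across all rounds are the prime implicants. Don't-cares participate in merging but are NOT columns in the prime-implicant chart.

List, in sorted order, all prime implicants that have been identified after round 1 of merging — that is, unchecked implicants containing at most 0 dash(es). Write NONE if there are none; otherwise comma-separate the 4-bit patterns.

NONE

Round 0: 0010✓ 0100✓ 0101✓ 0110✓ 1000✓ 1001✓ 1010✓ 1011✓ 1100✓ 1110✓ 1111✓
Round 1: -010✓ -100✓ -110✓ 0-10✓ 01-0✓ 010- 1-00✓ 1-10✓ 1-11✓ 10-0✓ 10-1✓ 100-✓ 101-✓ 11-0✓ 111-✓
Round 2: --10 -1-0 1--0 1-1- 10--
PIs = {--10, -1-0, 010-, 1--0, 1-1-, 10--}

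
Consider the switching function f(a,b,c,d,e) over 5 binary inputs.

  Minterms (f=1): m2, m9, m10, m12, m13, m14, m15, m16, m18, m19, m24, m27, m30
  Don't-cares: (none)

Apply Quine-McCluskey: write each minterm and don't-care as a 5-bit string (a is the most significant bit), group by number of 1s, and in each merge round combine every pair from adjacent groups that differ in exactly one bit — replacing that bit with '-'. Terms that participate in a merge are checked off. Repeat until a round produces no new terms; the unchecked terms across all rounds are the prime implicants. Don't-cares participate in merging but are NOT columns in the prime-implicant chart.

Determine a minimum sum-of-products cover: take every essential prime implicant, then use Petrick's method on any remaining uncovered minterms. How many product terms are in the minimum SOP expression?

size-2^0 implicants → 00010(✓)  01001(✓)  01010(✓)  01100(✓)  01101(✓)  01110(✓)  01111(✓)  10000(✓)  10010(✓)  10011(✓)  11000(✓)  11011(✓)  11110(✓)
size-2^1 implicants → -0010  -1110  0-010  01-01  01-10  011-0(✓)  011-1(✓)  0110-(✓)  0111-(✓)  1-000  1-011  100-0  1001-
size-2^2 implicants → 011--
Unchecked terms (primes): -0010, -1110, 0-010, 01-01, 01-10, 011--, 1-000, 1-011, 100-0, 1001-
Minterm coverage:
  m2 ⊆ -0010,0-010
  m9 ⊆ 01-01 [E]
  m10 ⊆ 0-010,01-10
  m12 ⊆ 011-- [E]
  m13 ⊆ 01-01,011--
  m14 ⊆ -1110,01-10,011--
  m15 ⊆ 011-- [E]
  m16 ⊆ 1-000,100-0
  m18 ⊆ -0010,100-0,1001-
  m19 ⊆ 1-011,1001-
  m24 ⊆ 1-000 [E]
  m27 ⊆ 1-011 [E]
  m30 ⊆ -1110 [E]
E = {-1110, 01-01, 011--, 1-000, 1-011}
Petrick residual → -0010, 0-010
Cover = b'c'de' + bcde' + a'c'de' + a'bd'e + a'bc + ac'd'e' + ac'de  |cover|=7

7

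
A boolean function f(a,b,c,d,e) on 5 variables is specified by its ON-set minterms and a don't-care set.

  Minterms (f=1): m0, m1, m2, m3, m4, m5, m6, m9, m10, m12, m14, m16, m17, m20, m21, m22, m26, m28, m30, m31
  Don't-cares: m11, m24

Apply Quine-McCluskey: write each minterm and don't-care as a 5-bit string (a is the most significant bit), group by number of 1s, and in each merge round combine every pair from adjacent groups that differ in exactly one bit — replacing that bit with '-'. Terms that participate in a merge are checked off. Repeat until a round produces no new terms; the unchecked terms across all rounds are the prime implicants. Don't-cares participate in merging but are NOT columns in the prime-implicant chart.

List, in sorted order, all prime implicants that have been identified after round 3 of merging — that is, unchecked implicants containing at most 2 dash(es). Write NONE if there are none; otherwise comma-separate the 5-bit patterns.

size-2^0 implicants → 00000(✓)  00001(✓)  00010(✓)  00011(✓)  00100(✓)  00101(✓)  00110(✓)  01001(✓)  01010(✓)  01011(✓)  01100(✓)  01110(✓)  10000(✓)  10001(✓)  10100(✓)  10101(✓)  10110(✓)  11000(✓)  11010(✓)  11100(✓)  11110(✓)  11111(✓)
size-2^1 implicants → -0000(✓)  -0001(✓)  -0100(✓)  -0101(✓)  -0110(✓)  -1010(✓)  -1100(✓)  -1110(✓)  0-001(✓)  0-010(✓)  0-011(✓)  0-100(✓)  0-110(✓)  00-00(✓)  00-01(✓)  00-10(✓)  000-0(✓)  000-1(✓)  0000-(✓)  0001-(✓)  001-0(✓)  0010-(✓)  01-10(✓)  010-1(✓)  0101-(✓)  011-0(✓)  1-000(✓)  1-100(✓)  1-110(✓)  10-00(✓)  10-01(✓)  1000-(✓)  101-0(✓)  1010-(✓)  11-00(✓)  11-10(✓)  110-0(✓)  111-0(✓)  1111-
size-2^2 implicants → --100(✓)  --110(✓)  -0-00(✓)  -0-01(✓)  -000-(✓)  -01-0(✓)  -010-(✓)  -1-10  -11-0(✓)  0--10  0-0-1  0-01-  0-1-0(✓)  00--0  00-0-(✓)  000--  1--00  1-1-0(✓)  10-0-(✓)  11--0
size-2^3 implicants → --1-0  -0-0-
Unchecked terms (primes): --1-0, -0-0-, -1-10, 0--10, 0-0-1, 0-01-, 00--0, 000--, 1--00, 11--0, 1111-

-1-10, 0--10, 0-0-1, 0-01-, 00--0, 000--, 1--00, 11--0, 1111-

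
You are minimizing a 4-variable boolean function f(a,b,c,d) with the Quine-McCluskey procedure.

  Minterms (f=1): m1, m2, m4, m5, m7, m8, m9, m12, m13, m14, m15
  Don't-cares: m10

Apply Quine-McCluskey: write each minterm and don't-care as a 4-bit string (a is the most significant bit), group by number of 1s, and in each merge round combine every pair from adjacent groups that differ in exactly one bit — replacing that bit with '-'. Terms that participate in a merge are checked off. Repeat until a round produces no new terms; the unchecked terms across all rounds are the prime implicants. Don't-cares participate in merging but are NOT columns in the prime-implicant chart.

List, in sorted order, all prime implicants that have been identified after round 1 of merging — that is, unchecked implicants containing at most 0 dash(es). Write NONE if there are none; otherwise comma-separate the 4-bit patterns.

size-2^0 implicants → 0001(✓)  0010(✓)  0100(✓)  0101(✓)  0111(✓)  1000(✓)  1001(✓)  1010(✓)  1100(✓)  1101(✓)  1110(✓)  1111(✓)
size-2^1 implicants → -001(✓)  -010  -100(✓)  -101(✓)  -111(✓)  0-01(✓)  01-1(✓)  010-(✓)  1-00(✓)  1-01(✓)  1-10(✓)  10-0(✓)  100-(✓)  11-0(✓)  11-1(✓)  110-(✓)  111-(✓)
size-2^2 implicants → --01  -1-1  -10-  1--0  1-0-  11--
Unchecked terms (primes): --01, -010, -1-1, -10-, 1--0, 1-0-, 11--

NONE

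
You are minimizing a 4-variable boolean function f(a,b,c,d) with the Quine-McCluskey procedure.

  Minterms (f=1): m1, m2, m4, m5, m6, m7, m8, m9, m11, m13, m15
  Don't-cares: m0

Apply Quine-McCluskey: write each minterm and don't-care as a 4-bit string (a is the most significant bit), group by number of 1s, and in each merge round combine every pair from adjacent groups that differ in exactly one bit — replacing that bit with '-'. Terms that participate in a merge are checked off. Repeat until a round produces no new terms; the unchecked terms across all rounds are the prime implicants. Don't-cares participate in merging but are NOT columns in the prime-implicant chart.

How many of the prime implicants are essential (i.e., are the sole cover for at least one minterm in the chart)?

Round 0: 0000✓ 0001✓ 0010✓ 0100✓ 0101✓ 0110✓ 0111✓ 1000✓ 1001✓ 1011✓ 1101✓ 1111✓
Round 1: -000✓ -001✓ -101✓ -111✓ 0-00✓ 0-01✓ 0-10✓ 00-0✓ 000-✓ 01-0✓ 01-1✓ 010-✓ 011-✓ 1-01✓ 1-11✓ 10-1✓ 100-✓ 11-1✓
Round 2: --01 -00- -1-1 0--0 0-0- 01-- 1--1
PIs = {--01, -00-, -1-1, 0--0, 0-0-, 01--, 1--1}
Coverage chart:
  m1: --01,-00-,0-0-
  m2: 0--0 ←essential
  m4: 0--0,0-0-,01--
  m5: --01,-1-1,0-0-,01--
  m6: 0--0,01--
  m7: -1-1,01--
  m8: -00- ←essential
  m9: --01,-00-,1--1
  m11: 1--1 ←essential
  m13: --01,-1-1,1--1
  m15: -1-1,1--1
Essential: -00-, 0--0, 1--1

3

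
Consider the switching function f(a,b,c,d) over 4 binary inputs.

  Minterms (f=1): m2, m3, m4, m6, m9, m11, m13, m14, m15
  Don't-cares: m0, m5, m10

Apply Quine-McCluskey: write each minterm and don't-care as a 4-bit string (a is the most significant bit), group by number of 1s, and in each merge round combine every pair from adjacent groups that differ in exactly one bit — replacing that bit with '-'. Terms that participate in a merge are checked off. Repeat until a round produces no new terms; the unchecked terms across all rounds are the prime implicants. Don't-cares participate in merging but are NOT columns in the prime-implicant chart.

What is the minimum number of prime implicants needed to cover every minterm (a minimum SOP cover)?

[col 0] 0000*, 0010*, 0011*, 0100*, 0101*, 0110*, 1001*, 1010*, 1011*, 1101*, 1110*, 1111*
[col 1] -010*, -011*, -101, -110*, 0-00*, 0-10*, 00-0*, 001-*, 01-0*, 010-, 1-01*, 1-10*, 1-11*, 10-1*, 101-*, 11-1*, 111-*
[col 2] --10, -01-, 0--0, 1--1, 1-1-
Prime implicants: --10, -01-, -101, 0--0, 010-, 1--1, 1-1-
PI chart (minterm → PIs covering it):
  2 | --10,-01-,0--0
  3 | -01-  (sole → essential)
  4 | 0--0,010-
  6 | --10,0--0
  9 | 1--1  (sole → essential)
  11 | -01-,1--1,1-1-
  13 | -101,1--1
  14 | --10,1-1-
  15 | 1--1,1-1-
Essential prime implicants: -01-, 1--1
Petrick residual → --10, 0--0
Minimum SOP uses 4 PIs: cd' + b'c + a'd' + ad

4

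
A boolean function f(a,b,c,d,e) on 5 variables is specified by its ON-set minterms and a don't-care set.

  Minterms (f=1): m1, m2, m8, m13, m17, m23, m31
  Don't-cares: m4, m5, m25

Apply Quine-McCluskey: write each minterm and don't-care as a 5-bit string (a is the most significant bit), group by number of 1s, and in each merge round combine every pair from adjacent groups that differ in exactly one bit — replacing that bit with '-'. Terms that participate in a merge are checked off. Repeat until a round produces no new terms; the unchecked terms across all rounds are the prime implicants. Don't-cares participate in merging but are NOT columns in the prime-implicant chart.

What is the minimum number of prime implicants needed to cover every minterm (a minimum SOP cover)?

5

size-2^0 implicants → 00001(✓)  00010  00100(✓)  00101(✓)  01000  01101(✓)  10001(✓)  10111(✓)  11001(✓)  11111(✓)
size-2^1 implicants → -0001  0-101  00-01  0010-  1-001  1-111
Unchecked terms (primes): -0001, 0-101, 00-01, 00010, 0010-, 01000, 1-001, 1-111
Minterm coverage:
  m1 ⊆ -0001,00-01
  m2 ⊆ 00010 [E]
  m8 ⊆ 01000 [E]
  m13 ⊆ 0-101 [E]
  m17 ⊆ -0001,1-001
  m23 ⊆ 1-111 [E]
  m31 ⊆ 1-111 [E]
E = {0-101, 00010, 01000, 1-111}
Petrick residual → -0001
Cover = b'c'd'e + a'cd'e + a'b'c'de' + a'bc'd'e' + acde  |cover|=5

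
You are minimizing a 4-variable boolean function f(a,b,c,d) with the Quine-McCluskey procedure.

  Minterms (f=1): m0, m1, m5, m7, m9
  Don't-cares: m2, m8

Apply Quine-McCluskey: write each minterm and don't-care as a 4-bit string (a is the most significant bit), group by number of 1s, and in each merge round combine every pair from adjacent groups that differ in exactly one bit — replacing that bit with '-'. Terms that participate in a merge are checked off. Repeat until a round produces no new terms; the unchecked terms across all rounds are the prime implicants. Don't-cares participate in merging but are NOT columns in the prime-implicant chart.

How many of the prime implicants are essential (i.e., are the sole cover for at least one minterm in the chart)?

[col 0] 0000*, 0001*, 0010*, 0101*, 0111*, 1000*, 1001*
[col 1] -000*, -001*, 0-01, 00-0, 000-*, 01-1, 100-*
[col 2] -00-
Prime implicants: -00-, 0-01, 00-0, 01-1
PI chart (minterm → PIs covering it):
  0 | -00-,00-0
  1 | -00-,0-01
  5 | 0-01,01-1
  7 | 01-1  (sole → essential)
  9 | -00-  (sole → essential)
Essential prime implicants: -00-, 01-1

2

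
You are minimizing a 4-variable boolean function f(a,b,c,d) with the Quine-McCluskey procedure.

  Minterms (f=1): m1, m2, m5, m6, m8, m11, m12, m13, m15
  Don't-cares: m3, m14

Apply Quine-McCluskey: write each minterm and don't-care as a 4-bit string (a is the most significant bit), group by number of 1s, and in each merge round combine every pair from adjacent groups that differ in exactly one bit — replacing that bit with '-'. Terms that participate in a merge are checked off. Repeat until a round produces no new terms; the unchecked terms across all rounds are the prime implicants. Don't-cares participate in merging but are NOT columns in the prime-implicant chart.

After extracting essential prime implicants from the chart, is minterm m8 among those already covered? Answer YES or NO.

YES

[col 0] 0001*, 0010*, 0011*, 0101*, 0110*, 1000*, 1011*, 1100*, 1101*, 1110*, 1111*
[col 1] -011, -101, -110, 0-01, 0-10, 00-1, 001-, 1-00, 1-11, 11-0*, 11-1*, 110-*, 111-*
[col 2] 11--
Prime implicants: -011, -101, -110, 0-01, 0-10, 00-1, 001-, 1-00, 1-11, 11--
PI chart (minterm → PIs covering it):
  1 | 0-01,00-1
  2 | 0-10,001-
  5 | -101,0-01
  6 | -110,0-10
  8 | 1-00  (sole → essential)
  11 | -011,1-11
  12 | 1-00,11--
  13 | -101,11--
  15 | 1-11,11--
Essential prime implicants: 1-00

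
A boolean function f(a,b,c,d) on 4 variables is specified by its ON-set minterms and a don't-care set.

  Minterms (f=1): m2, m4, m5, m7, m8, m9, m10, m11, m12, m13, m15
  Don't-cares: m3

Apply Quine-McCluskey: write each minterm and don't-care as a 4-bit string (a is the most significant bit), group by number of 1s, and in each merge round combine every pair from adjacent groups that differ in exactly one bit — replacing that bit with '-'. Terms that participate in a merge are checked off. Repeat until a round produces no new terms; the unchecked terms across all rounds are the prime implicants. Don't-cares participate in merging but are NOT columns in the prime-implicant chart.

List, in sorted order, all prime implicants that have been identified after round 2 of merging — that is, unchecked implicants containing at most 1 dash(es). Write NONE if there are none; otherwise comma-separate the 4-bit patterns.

NONE

Round 0: 0010✓ 0011✓ 0100✓ 0101✓ 0111✓ 1000✓ 1001✓ 1010✓ 1011✓ 1100✓ 1101✓ 1111✓
Round 1: -010✓ -011✓ -100✓ -101✓ -111✓ 0-11✓ 001-✓ 01-1✓ 010-✓ 1-00✓ 1-01✓ 1-11✓ 10-0✓ 10-1✓ 100-✓ 101-✓ 11-1✓ 110-✓
Round 2: --11 -01- -1-1 -10- 1--1 1-0- 10--
PIs = {--11, -01-, -1-1, -10-, 1--1, 1-0-, 10--}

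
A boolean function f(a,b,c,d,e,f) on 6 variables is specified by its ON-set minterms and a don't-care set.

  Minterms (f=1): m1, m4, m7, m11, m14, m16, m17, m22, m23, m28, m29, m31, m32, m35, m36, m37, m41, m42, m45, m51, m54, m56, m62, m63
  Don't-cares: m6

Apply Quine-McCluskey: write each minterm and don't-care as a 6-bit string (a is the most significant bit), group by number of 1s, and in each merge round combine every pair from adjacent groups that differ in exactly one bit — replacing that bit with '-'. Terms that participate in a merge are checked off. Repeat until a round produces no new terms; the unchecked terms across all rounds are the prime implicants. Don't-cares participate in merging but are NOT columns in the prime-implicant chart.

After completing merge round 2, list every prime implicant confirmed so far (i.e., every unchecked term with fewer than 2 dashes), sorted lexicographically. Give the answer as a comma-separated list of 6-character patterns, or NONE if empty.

[col 0] 000001*, 000100*, 000110*, 000111*, 001011, 001110*, 010000*, 010001*, 010110*, 010111*, 011100*, 011101*, 011111*, 100000*, 100011*, 100100*, 100101*, 101001*, 101010, 101101*, 110011*, 110110*, 111000, 111110*, 111111*
[col 1] -00100, -10110, -11111, 0-0001, 0-0110*, 0-0111*, 00-110, 0001-0, 00011-*, 01-111, 01000-, 01011-*, 0111-1, 01110-, 1-0011, 10-101, 100-00, 10010-, 101-01, 11-110, 11111-
[col 2] 0-011-
Prime implicants: -00100, -10110, -11111, 0-0001, 0-011-, 00-110, 0001-0, 001011, 01-111, 01000-, 0111-1, 01110-, 1-0011, 10-101, 100-00, 10010-, 101-01, 101010, 11-110, 111000, 11111-

-00100, -10110, -11111, 0-0001, 00-110, 0001-0, 001011, 01-111, 01000-, 0111-1, 01110-, 1-0011, 10-101, 100-00, 10010-, 101-01, 101010, 11-110, 111000, 11111-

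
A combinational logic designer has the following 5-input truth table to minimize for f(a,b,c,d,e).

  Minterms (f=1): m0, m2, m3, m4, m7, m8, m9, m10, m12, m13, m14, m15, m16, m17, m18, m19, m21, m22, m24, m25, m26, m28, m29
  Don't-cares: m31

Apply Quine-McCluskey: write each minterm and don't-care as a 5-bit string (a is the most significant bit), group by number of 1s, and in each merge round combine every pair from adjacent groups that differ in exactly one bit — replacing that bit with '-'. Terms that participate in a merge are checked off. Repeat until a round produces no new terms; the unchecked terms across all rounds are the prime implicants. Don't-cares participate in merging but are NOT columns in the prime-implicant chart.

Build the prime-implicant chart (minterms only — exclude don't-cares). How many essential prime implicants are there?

5

size-2^0 implicants → 00000(✓)  00010(✓)  00011(✓)  00100(✓)  00111(✓)  01000(✓)  01001(✓)  01010(✓)  01100(✓)  01101(✓)  01110(✓)  01111(✓)  10000(✓)  10001(✓)  10010(✓)  10011(✓)  10101(✓)  10110(✓)  11000(✓)  11001(✓)  11010(✓)  11100(✓)  11101(✓)  11111(✓)
size-2^1 implicants → -0000(✓)  -0010(✓)  -0011(✓)  -1000(✓)  -1001(✓)  -1010(✓)  -1100(✓)  -1101(✓)  -1111(✓)  0-000(✓)  0-010(✓)  0-100(✓)  0-111  00-00(✓)  00-11  000-0(✓)  0001-(✓)  01-00(✓)  01-01(✓)  01-10(✓)  010-0(✓)  0100-(✓)  011-0(✓)  011-1(✓)  0110-(✓)  0111-(✓)  1-000(✓)  1-001(✓)  1-010(✓)  1-101(✓)  10-01(✓)  10-10  100-0(✓)  100-1(✓)  1000-(✓)  1001-(✓)  11-00(✓)  11-01(✓)  110-0(✓)  1100-(✓)  111-1(✓)  1110-(✓)
size-2^2 implicants → --000(✓)  --010(✓)  -00-0(✓)  -001-  -1-00(✓)  -1-01(✓)  -10-0(✓)  -100-(✓)  -11-1  -110-(✓)  0--00  0-0-0(✓)  01--0  01-0-(✓)  011--  1--01  1-0-0(✓)  1-00-  100--  11-0-(✓)
size-2^3 implicants → --0-0  -1-0-
Unchecked terms (primes): --0-0, -001-, -1-0-, -11-1, 0--00, 0-111, 00-11, 01--0, 011--, 1--01, 1-00-, 10-10, 100--
Minterm coverage:
  m0 ⊆ --0-0,0--00
  m2 ⊆ --0-0,-001-
  m3 ⊆ -001-,00-11
  m4 ⊆ 0--00 [E]
  m7 ⊆ 0-111,00-11
  m8 ⊆ --0-0,-1-0-,0--00,01--0
  m9 ⊆ -1-0- [E]
  m10 ⊆ --0-0,01--0
  m12 ⊆ -1-0-,0--00,01--0,011--
  m13 ⊆ -1-0-,-11-1,011--
  m14 ⊆ 01--0,011--
  m15 ⊆ -11-1,0-111,011--
  m16 ⊆ --0-0,1-00-,100--
  m17 ⊆ 1--01,1-00-,100--
  m18 ⊆ --0-0,-001-,10-10,100--
  m19 ⊆ -001-,100--
  m21 ⊆ 1--01 [E]
  m22 ⊆ 10-10 [E]
  m24 ⊆ --0-0,-1-0-,1-00-
  m25 ⊆ -1-0-,1--01,1-00-
  m26 ⊆ --0-0 [E]
  m28 ⊆ -1-0- [E]
  m29 ⊆ -1-0-,-11-1,1--01
E = {--0-0, -1-0-, 0--00, 1--01, 10-10}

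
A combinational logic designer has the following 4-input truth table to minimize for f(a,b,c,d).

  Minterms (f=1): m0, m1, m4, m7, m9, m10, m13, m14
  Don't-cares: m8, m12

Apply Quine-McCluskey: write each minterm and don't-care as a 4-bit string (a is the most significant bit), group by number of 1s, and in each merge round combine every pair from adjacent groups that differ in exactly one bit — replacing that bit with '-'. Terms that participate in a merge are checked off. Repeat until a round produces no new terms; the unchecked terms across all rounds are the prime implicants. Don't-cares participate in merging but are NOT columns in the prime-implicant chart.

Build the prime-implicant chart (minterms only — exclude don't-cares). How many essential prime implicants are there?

[col 0] 0000*, 0001*, 0100*, 0111, 1000*, 1001*, 1010*, 1100*, 1101*, 1110*
[col 1] -000*, -001*, -100*, 0-00*, 000-*, 1-00*, 1-01*, 1-10*, 10-0*, 100-*, 11-0*, 110-*
[col 2] --00, -00-, 1--0, 1-0-
Prime implicants: --00, -00-, 0111, 1--0, 1-0-
PI chart (minterm → PIs covering it):
  0 | --00,-00-
  1 | -00-  (sole → essential)
  4 | --00  (sole → essential)
  7 | 0111  (sole → essential)
  9 | -00-,1-0-
  10 | 1--0  (sole → essential)
  13 | 1-0-  (sole → essential)
  14 | 1--0  (sole → essential)
Essential prime implicants: --00, -00-, 0111, 1--0, 1-0-

5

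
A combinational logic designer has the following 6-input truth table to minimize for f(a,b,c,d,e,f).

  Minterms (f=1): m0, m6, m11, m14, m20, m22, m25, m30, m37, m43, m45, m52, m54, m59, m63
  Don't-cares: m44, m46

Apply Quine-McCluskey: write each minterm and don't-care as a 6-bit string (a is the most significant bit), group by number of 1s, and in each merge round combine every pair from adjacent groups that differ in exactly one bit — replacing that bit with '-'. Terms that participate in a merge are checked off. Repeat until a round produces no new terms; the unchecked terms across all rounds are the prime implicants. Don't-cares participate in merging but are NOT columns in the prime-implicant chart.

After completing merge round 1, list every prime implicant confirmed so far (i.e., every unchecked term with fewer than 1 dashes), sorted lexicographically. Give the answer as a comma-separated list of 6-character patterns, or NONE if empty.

size-2^0 implicants → 000000  000110(✓)  001011(✓)  001110(✓)  010100(✓)  010110(✓)  011001  011110(✓)  100101(✓)  101011(✓)  101100(✓)  101101(✓)  101110(✓)  110100(✓)  110110(✓)  111011(✓)  111111(✓)
size-2^1 implicants → -01011  -01110  -10100(✓)  -10110(✓)  0-0110(✓)  0-1110(✓)  00-110(✓)  01-110(✓)  0101-0(✓)  1-1011  10-101  1011-0  10110-  1101-0(✓)  111-11
size-2^2 implicants → -101-0  0--110
Unchecked terms (primes): -01011, -01110, -101-0, 0--110, 000000, 011001, 1-1011, 10-101, 1011-0, 10110-, 111-11

000000, 011001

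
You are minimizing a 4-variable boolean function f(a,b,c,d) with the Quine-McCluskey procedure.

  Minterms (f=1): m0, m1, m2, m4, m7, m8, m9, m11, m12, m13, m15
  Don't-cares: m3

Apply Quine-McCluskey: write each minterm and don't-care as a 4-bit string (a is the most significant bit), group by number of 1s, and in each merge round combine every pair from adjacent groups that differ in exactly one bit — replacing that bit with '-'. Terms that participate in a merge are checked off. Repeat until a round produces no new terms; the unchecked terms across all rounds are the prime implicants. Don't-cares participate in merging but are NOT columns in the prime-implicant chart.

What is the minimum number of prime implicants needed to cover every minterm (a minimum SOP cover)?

Round 0: 0000✓ 0001✓ 0010✓ 0011✓ 0100✓ 0111✓ 1000✓ 1001✓ 1011✓ 1100✓ 1101✓ 1111✓
Round 1: -000✓ -001✓ -011✓ -100✓ -111✓ 0-00✓ 0-11✓ 00-0✓ 00-1✓ 000-✓ 001-✓ 1-00✓ 1-01✓ 1-11✓ 10-1✓ 100-✓ 11-1✓ 110-✓
Round 2: --00 --11 -0-1 -00- 00-- 1--1 1-0-
PIs = {--00, --11, -0-1, -00-, 00--, 1--1, 1-0-}
Coverage chart:
  m0: --00,-00-,00--
  m1: -0-1,-00-,00--
  m2: 00-- ←essential
  m4: --00 ←essential
  m7: --11 ←essential
  m8: --00,-00-,1-0-
  m9: -0-1,-00-,1--1,1-0-
  m11: --11,-0-1,1--1
  m12: --00,1-0-
  m13: 1--1,1-0-
  m15: --11,1--1
Essential: --00, --11, 00--
Petrick residual → 1--1
Min cover (4 terms): c'd' + cd + a'b' + ad

4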